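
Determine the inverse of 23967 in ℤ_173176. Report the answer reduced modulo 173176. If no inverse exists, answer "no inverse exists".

Run Euclid on (173176, 23967):
173176 = 7*23967 + 5407
23967 = 4*5407 + 2339
5407 = 2*2339 + 729
2339 = 3*729 + 152
729 = 4*152 + 121
152 = 1*121 + 31
121 = 3*31 + 28
31 = 1*28 + 3
28 = 9*3 + 1
3 = 3*1 + 0
gcd = 1, so the inverse exists. Back-substitute:
1 = 28 − 9·3
1 = −9·31 + 10·28
1 = 10·121 − 39·31
1 = −39·152 + 49·121
1 = 49·729 − 235·152
1 = −235·2339 + 754·729
1 = 754·5407 − 1743·2339
1 = −1743·23967 + 7726·5407
1 = 7726·173176 − 55825·23967
Hence 23967⁻¹ ≡ -55825 ≡ 117351 (mod 173176).

117351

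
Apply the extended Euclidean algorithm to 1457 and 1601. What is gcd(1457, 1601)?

1

Repeated division:
1601 = 1×1457 + 144
1457 = 10×144 + 17
144 = 8×17 + 8
17 = 2×8 + 1
8 = 8×1 + 0
gcd(1457, 1601) = 1.
Express as a combination:
1 = 17 − 2·8
1 = −2·144 + 17·17
1 = 17·1457 − 172·144
1 = −172·1601 + 189·1457
So 1 = (-172)·1601 + (189)·1457.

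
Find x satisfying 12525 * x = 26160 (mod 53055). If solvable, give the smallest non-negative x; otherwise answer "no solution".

3340

First find gcd(12525, 53055):
53055 = 4×12525 + 2955
12525 = 4×2955 + 705
2955 = 4×705 + 135
705 = 5×135 + 30
135 = 4×30 + 15
30 = 2×15 + 0
gcd = 15 and 15 | 26160, so solutions exist. Divide through by 15: 835x ≡ 1744 (mod 3537).
Now find 835⁻¹ mod 3537:
3537 = 4*835 + 197
835 = 4*197 + 47
197 = 4*47 + 9
47 = 5*9 + 2
9 = 4*2 + 1
2 = 2*1 + 0
Back-substitute:
1 = 9 − 4·2
1 = −4·47 + 21·9
1 = 21·197 − 88·47
1 = −88·835 + 373·197
1 = 373·3537 − 1580·835
So 835·(-1580) ≡ 1 (mod 3537), i.e. 835⁻¹ ≡ 1957.
Then x ≡ 1957·1744 ≡ 3340 (mod 3537); the smallest non-negative solution is x = 3340.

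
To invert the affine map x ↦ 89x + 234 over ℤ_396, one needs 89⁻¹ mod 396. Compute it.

89

Apply the Euclidean algorithm to 396 and 89:
396 = 4×89 + 40
89 = 2×40 + 9
40 = 4×9 + 4
9 = 2×4 + 1
4 = 4×1 + 0
gcd = 1, so the inverse exists. Back-substitute:
1 = 9 − 2·4
1 = −2·40 + 9·9
1 = 9·89 − 20·40
1 = −20·396 + 89·89
So 89·89 ≡ 1 (mod 396).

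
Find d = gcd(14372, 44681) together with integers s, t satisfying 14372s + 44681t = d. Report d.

1

Euclidean algorithm:
44681 = 3×14372 + 1565
14372 = 9×1565 + 287
1565 = 5×287 + 130
287 = 2×130 + 27
130 = 4×27 + 22
27 = 1×22 + 5
22 = 4×5 + 2
5 = 2×2 + 1
2 = 2×1 + 0
gcd(14372, 44681) = 1.
Express as a combination:
1 = 5 − 2·2
1 = −2·22 + 9·5
1 = 9·27 − 11·22
1 = −11·130 + 53·27
1 = 53·287 − 117·130
1 = −117·1565 + 638·287
1 = 638·14372 − 5859·1565
1 = −5859·44681 + 18215·14372
So 1 = (-5859)·44681 + (18215)·14372.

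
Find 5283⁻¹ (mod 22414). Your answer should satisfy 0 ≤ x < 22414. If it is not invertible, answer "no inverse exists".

15473

gcd(22414, 5283) by repeated division:
22414 = 4×5283 + 1282
5283 = 4×1282 + 155
1282 = 8×155 + 42
155 = 3×42 + 29
42 = 1×29 + 13
29 = 2×13 + 3
13 = 4×3 + 1
3 = 3×1 + 0
Since gcd(5283, 22414) = 1, back-substitute to write 1 as a combination:
1 = 13 − 4·3
1 = −4·29 + 9·13
1 = 9·42 − 13·29
1 = −13·155 + 48·42
1 = 48·1282 − 397·155
1 = −397·5283 + 1636·1282
1 = 1636·22414 − 6941·5283
Thus 5283·(-6941) ≡ 1 (mod 22414); reducing, -6941 mod 22414 = 15473.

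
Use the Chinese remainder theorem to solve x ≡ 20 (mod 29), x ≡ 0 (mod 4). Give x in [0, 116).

20

Write x = 20 + 29·k. Then 29·k ≡ 0 − 20 ≡ 0 (mod 4).
Need 29⁻¹ mod 4. Extended Euclid on (4, 1):
4 = 4×1 + 0
29⁻¹ ≡ 1 (mod 4), so k ≡ 1·0 ≡ 0 (mod 4).
x = 20 + 29·0 = 20.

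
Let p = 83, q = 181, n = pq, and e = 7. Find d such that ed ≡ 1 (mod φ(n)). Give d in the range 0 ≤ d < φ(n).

φ(n) = (p−1)(q−1) = 82·180 = 14760.
Need d with 7·d ≡ 1 (mod 14760). Apply the extended Euclidean algorithm:
14760 = 2108×7 + 4
7 = 1×4 + 3
4 = 1×3 + 1
3 = 3×1 + 0
Back-substitute:
1 = 4 − 3
1 = −7 + 2·4
1 = 2·14760 − 4217·7
So 7·(-4217) ≡ 1 (mod 14760), hence d ≡ -4217 ≡ 10543 (mod 14760).

10543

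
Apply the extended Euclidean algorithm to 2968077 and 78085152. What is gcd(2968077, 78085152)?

Repeated division:
78085152 = 26×2968077 + 915150
2968077 = 3×915150 + 222627
915150 = 4×222627 + 24642
222627 = 9×24642 + 849
24642 = 29×849 + 21
849 = 40×21 + 9
21 = 2×9 + 3
9 = 3×3 + 0
gcd(2968077, 78085152) = 3.
Back-substituting:
3 = 21 − 2·9
3 = −2·849 + 81·21
3 = 81·24642 − 2351·849
3 = −2351·222627 + 21240·24642
3 = 21240·915150 − 87311·222627
3 = −87311·2968077 + 283173·915150
3 = 283173·78085152 − 7449809·2968077
So 3 = (283173)·78085152 + (-7449809)·2968077.

3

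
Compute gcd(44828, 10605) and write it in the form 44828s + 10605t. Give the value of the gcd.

7

Apply Euclid's algorithm to 44828 and 10605:
44828 = 4*10605 + 2408
10605 = 4*2408 + 973
2408 = 2*973 + 462
973 = 2*462 + 49
462 = 9*49 + 21
49 = 2*21 + 7
21 = 3*7 + 0
gcd(44828, 10605) = 7.
Express as a combination:
7 = 49 − 2·21
7 = −2·462 + 19·49
7 = 19·973 − 40·462
7 = −40·2408 + 99·973
7 = 99·10605 − 436·2408
7 = −436·44828 + 1843·10605
So 7 = (-436)·44828 + (1843)·10605.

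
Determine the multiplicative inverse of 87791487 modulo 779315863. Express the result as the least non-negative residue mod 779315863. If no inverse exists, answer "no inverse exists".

Apply the Euclidean algorithm to 779315863 and 87791487:
779315863 = 8*87791487 + 76983967
87791487 = 1*76983967 + 10807520
76983967 = 7*10807520 + 1331327
10807520 = 8*1331327 + 156904
1331327 = 8*156904 + 76095
156904 = 2*76095 + 4714
76095 = 16*4714 + 671
4714 = 7*671 + 17
671 = 39*17 + 8
17 = 2*8 + 1
8 = 8*1 + 0
Since gcd(87791487, 779315863) = 1, back-substitute to write 1 as a combination:
1 = 17 − 2·8
1 = −2·671 + 79·17
1 = 79·4714 − 555·671
1 = −555·76095 + 8959·4714
1 = 8959·156904 − 18473·76095
1 = −18473·1331327 + 156743·156904
1 = 156743·10807520 − 1272417·1331327
1 = −1272417·76983967 + 9063662·10807520
1 = 9063662·87791487 − 10336079·76983967
1 = −10336079·779315863 + 91752294·87791487
So 87791487·91752294 ≡ 1 (mod 779315863).

91752294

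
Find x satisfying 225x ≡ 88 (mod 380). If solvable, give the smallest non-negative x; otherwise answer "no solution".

gcd(225, 380):
380 = 1×225 + 155
225 = 1×155 + 70
155 = 2×70 + 15
70 = 4×15 + 10
15 = 1×10 + 5
10 = 2×5 + 0
gcd = 5, but 5 ∤ 88, so the congruence has no solution.

no solution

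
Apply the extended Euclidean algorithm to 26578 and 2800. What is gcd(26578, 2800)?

Apply Euclid's algorithm to 26578 and 2800:
26578 = 9*2800 + 1378
2800 = 2*1378 + 44
1378 = 31*44 + 14
44 = 3*14 + 2
14 = 7*2 + 0
gcd(26578, 2800) = 2.
Working backward:
2 = 44 − 3·14
2 = −3·1378 + 94·44
2 = 94·2800 − 191·1378
2 = −191·26578 + 1813·2800
So 2 = (-191)·26578 + (1813)·2800.

2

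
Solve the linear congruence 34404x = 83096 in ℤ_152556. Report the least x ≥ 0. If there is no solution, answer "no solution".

no solution

gcd(34404, 152556):
152556 = 4·34404 + 14940
34404 = 2·14940 + 4524
14940 = 3·4524 + 1368
4524 = 3·1368 + 420
1368 = 3·420 + 108
420 = 3·108 + 96
108 = 1·96 + 12
96 = 8·12 + 0
gcd = 12, but 12 ∤ 83096, so the congruence has no solution.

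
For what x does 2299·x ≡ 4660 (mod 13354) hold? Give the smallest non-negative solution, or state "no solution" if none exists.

no solution

gcd(2299, 13354):
13354 = 5*2299 + 1859
2299 = 1*1859 + 440
1859 = 4*440 + 99
440 = 4*99 + 44
99 = 2*44 + 11
44 = 4*11 + 0
gcd = 11, but 11 ∤ 4660, so the congruence has no solution.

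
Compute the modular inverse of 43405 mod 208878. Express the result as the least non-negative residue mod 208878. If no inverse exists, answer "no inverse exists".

Run Euclid on (208878, 43405):
208878 = 4·43405 + 35258
43405 = 1·35258 + 8147
35258 = 4·8147 + 2670
8147 = 3·2670 + 137
2670 = 19·137 + 67
137 = 2·67 + 3
67 = 22·3 + 1
3 = 3·1 + 0
gcd = 1, so the inverse exists. Back-substitute:
1 = 67 − 22·3
1 = −22·137 + 45·67
1 = 45·2670 − 877·137
1 = −877·8147 + 2676·2670
1 = 2676·35258 − 11581·8147
1 = −11581·43405 + 14257·35258
1 = 14257·208878 − 68609·43405
Hence 43405⁻¹ ≡ -68609 ≡ 140269 (mod 208878).

140269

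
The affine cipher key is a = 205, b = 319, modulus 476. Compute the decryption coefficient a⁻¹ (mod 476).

137

Extended Euclidean algorithm:
476 = 2·205 + 66
205 = 3·66 + 7
66 = 9·7 + 3
7 = 2·3 + 1
3 = 3·1 + 0
gcd = 1, so the inverse exists. Back-substitute:
1 = 7 − 2·3
1 = −2·66 + 19·7
1 = 19·205 − 59·66
1 = −59·476 + 137·205
So 205·137 ≡ 1 (mod 476).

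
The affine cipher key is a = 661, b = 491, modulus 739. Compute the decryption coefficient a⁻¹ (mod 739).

180

Run Euclid on (739, 661):
739 = 1*661 + 78
661 = 8*78 + 37
78 = 2*37 + 4
37 = 9*4 + 1
4 = 4*1 + 0
The gcd is 1. Working backward:
1 = 37 − 9·4
1 = −9·78 + 19·37
1 = 19·661 − 161·78
1 = −161·739 + 180·661
So 661·180 ≡ 1 (mod 739).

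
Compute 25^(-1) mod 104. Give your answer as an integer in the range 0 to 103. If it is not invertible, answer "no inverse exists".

25

gcd(104, 25) by repeated division:
104 = 4*25 + 4
25 = 6*4 + 1
4 = 4*1 + 0
The gcd is 1. Working backward:
1 = 25 − 6·4
1 = −6·104 + 25·25
So 25·25 ≡ 1 (mod 104).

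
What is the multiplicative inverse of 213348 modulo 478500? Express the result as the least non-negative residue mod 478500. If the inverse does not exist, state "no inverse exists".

Euclidean algorithm on 478500, 213348:
478500 = 2·213348 + 51804
213348 = 4·51804 + 6132
51804 = 8·6132 + 2748
6132 = 2·2748 + 636
2748 = 4·636 + 204
636 = 3·204 + 24
204 = 8·24 + 12
24 = 2·12 + 0
Since gcd = 12 > 1, 213348 is not a unit mod 478500.

no inverse exists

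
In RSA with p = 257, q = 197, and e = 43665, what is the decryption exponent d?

φ(n) = (p−1)(q−1) = 256·196 = 50176.
Need d with 43665·d ≡ 1 (mod 50176). Apply the extended Euclidean algorithm:
50176 = 1·43665 + 6511
43665 = 6·6511 + 4599
6511 = 1·4599 + 1912
4599 = 2·1912 + 775
1912 = 2·775 + 362
775 = 2·362 + 51
362 = 7·51 + 5
51 = 10·5 + 1
5 = 5·1 + 0
Back-substitute:
1 = 51 − 10·5
1 = −10·362 + 71·51
1 = 71·775 − 152·362
1 = −152·1912 + 375·775
1 = 375·4599 − 902·1912
1 = −902·6511 + 1277·4599
1 = 1277·43665 − 8564·6511
1 = −8564·50176 + 9841·43665
So 43665·9841 ≡ 1 (mod 50176), hence d = 9841.

9841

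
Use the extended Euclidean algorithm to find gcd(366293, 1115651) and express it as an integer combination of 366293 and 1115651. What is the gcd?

1

Euclidean algorithm:
1115651 = 3·366293 + 16772
366293 = 21·16772 + 14081
16772 = 1·14081 + 2691
14081 = 5·2691 + 626
2691 = 4·626 + 187
626 = 3·187 + 65
187 = 2·65 + 57
65 = 1·57 + 8
57 = 7·8 + 1
8 = 8·1 + 0
gcd(366293, 1115651) = 1.
Back-substituting:
1 = 57 − 7·8
1 = −7·65 + 8·57
1 = 8·187 − 23·65
1 = −23·626 + 77·187
1 = 77·2691 − 331·626
1 = −331·14081 + 1732·2691
1 = 1732·16772 − 2063·14081
1 = −2063·366293 + 45055·16772
1 = 45055·1115651 − 137228·366293
So 1 = (45055)·1115651 + (-137228)·366293.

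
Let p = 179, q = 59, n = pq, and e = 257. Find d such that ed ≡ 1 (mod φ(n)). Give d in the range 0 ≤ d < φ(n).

φ(n) = (p−1)(q−1) = 178·58 = 10324.
Need d with 257·d ≡ 1 (mod 10324). Apply the extended Euclidean algorithm:
10324 = 40·257 + 44
257 = 5·44 + 37
44 = 1·37 + 7
37 = 5·7 + 2
7 = 3·2 + 1
2 = 2·1 + 0
Back-substitute:
1 = 7 − 3·2
1 = −3·37 + 16·7
1 = 16·44 − 19·37
1 = −19·257 + 111·44
1 = 111·10324 − 4459·257
So 257·(-4459) ≡ 1 (mod 10324), hence d ≡ -4459 ≡ 5865 (mod 10324).

5865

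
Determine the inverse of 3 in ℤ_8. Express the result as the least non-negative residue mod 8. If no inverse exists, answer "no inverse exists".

Extended Euclidean algorithm:
8 = 2×3 + 2
3 = 1×2 + 1
2 = 2×1 + 0
gcd = 1, so the inverse exists. Back-substitute:
1 = 3 − 2
1 = −8 + 3·3
So 3·3 ≡ 1 (mod 8).

3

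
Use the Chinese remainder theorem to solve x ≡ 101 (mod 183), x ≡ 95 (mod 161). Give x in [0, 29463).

Write x = 101 + 183·k. Then 183·k ≡ 95 − 101 ≡ 155 (mod 161).
Need 183⁻¹ mod 161. Extended Euclid on (161, 22):
161 = 7*22 + 7
22 = 3*7 + 1
7 = 7*1 + 0
Back-substitute:
1 = 22 − 3·7
1 = −3·161 + 22·22
183⁻¹ ≡ 22 (mod 161), so k ≡ 22·155 ≡ 29 (mod 161).
x = 101 + 183·29 = 5408.

5408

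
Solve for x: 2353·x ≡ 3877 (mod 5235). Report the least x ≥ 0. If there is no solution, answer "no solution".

First find gcd(2353, 5235):
5235 = 2*2353 + 529
2353 = 4*529 + 237
529 = 2*237 + 55
237 = 4*55 + 17
55 = 3*17 + 4
17 = 4*4 + 1
4 = 4*1 + 0
gcd = 1, so a unique solution mod 5235 exists.
Back-substitute for the Bézout coefficients:
1 = 17 − 4·4
1 = −4·55 + 13·17
1 = 13·237 − 56·55
1 = −56·529 + 125·237
1 = 125·2353 − 556·529
1 = −556·5235 + 1237·2353
So 2353·(1237) ≡ 1 (mod 5235), giving 2353⁻¹ ≡ 1237.
x ≡ 2353⁻¹·3877 ≡ 1237·3877 ≡ 589 (mod 5235).

589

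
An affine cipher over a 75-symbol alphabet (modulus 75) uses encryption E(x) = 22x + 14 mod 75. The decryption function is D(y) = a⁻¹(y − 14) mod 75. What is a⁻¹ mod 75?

gcd(75, 22) by repeated division:
75 = 3×22 + 9
22 = 2×9 + 4
9 = 2×4 + 1
4 = 4×1 + 0
gcd = 1, so the inverse exists. Back-substitute:
1 = 9 − 2·4
1 = −2·22 + 5·9
1 = 5·75 − 17·22
So 22·(-17) ≡ 1 (mod 75), and -17 ≡ 58 (mod 75).

58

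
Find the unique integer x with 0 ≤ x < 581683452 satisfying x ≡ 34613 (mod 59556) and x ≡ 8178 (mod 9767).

Write x = 34613 + 59556·k. Then 59556·k ≡ 8178 − 34613 ≡ 2866 (mod 9767).
Need 59556⁻¹ mod 9767. Extended Euclid on (9767, 954):
9767 = 10×954 + 227
954 = 4×227 + 46
227 = 4×46 + 43
46 = 1×43 + 3
43 = 14×3 + 1
3 = 3×1 + 0
Back-substitute:
1 = 43 − 14·3
1 = −14·46 + 15·43
1 = 15·227 − 74·46
1 = −74·954 + 311·227
1 = 311·9767 − 3184·954
59556⁻¹ ≡ 6583 (mod 9767), so k ≡ 6583·2866 ≡ 6801 (mod 9767).
x = 34613 + 59556·6801 = 405074969.

405074969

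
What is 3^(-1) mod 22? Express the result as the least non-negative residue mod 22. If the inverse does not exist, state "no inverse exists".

15

Apply the Euclidean algorithm to 22 and 3:
22 = 7·3 + 1
3 = 3·1 + 0
Since gcd(3, 22) = 1, back-substitute to write 1 as a combination:
1 = 22 − 7·3
Thus 3·(-7) ≡ 1 (mod 22); reducing, -7 mod 22 = 15.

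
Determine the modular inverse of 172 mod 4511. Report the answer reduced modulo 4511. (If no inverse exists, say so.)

2544

Apply the Euclidean algorithm to 4511 and 172:
4511 = 26·172 + 39
172 = 4·39 + 16
39 = 2·16 + 7
16 = 2·7 + 2
7 = 3·2 + 1
2 = 2·1 + 0
gcd = 1, so the inverse exists. Back-substitute:
1 = 7 − 3·2
1 = −3·16 + 7·7
1 = 7·39 − 17·16
1 = −17·172 + 75·39
1 = 75·4511 − 1967·172
Thus 172·(-1967) ≡ 1 (mod 4511); reducing, -1967 mod 4511 = 2544.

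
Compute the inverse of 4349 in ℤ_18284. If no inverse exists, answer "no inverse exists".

Run Euclid on (18284, 4349):
18284 = 4·4349 + 888
4349 = 4·888 + 797
888 = 1·797 + 91
797 = 8·91 + 69
91 = 1·69 + 22
69 = 3·22 + 3
22 = 7·3 + 1
3 = 3·1 + 0
gcd = 1, so the inverse exists. Back-substitute:
1 = 22 − 7·3
1 = −7·69 + 22·22
1 = 22·91 − 29·69
1 = −29·797 + 254·91
1 = 254·888 − 283·797
1 = −283·4349 + 1386·888
1 = 1386·18284 − 5827·4349
Thus 4349·(-5827) ≡ 1 (mod 18284); reducing, -5827 mod 18284 = 12457.

12457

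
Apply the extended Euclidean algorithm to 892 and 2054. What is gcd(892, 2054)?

Apply Euclid's algorithm to 2054 and 892:
2054 = 2·892 + 270
892 = 3·270 + 82
270 = 3·82 + 24
82 = 3·24 + 10
24 = 2·10 + 4
10 = 2·4 + 2
4 = 2·2 + 0
gcd(892, 2054) = 2.
Back-substituting:
2 = 10 − 2·4
2 = −2·24 + 5·10
2 = 5·82 − 17·24
2 = −17·270 + 56·82
2 = 56·892 − 185·270
2 = −185·2054 + 426·892
So 2 = (-185)·2054 + (426)·892.

2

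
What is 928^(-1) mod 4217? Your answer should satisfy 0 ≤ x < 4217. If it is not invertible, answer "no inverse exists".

Apply the Euclidean algorithm to 4217 and 928:
4217 = 4×928 + 505
928 = 1×505 + 423
505 = 1×423 + 82
423 = 5×82 + 13
82 = 6×13 + 4
13 = 3×4 + 1
4 = 4×1 + 0
Since gcd(928, 4217) = 1, back-substitute to write 1 as a combination:
1 = 13 − 3·4
1 = −3·82 + 19·13
1 = 19·423 − 98·82
1 = −98·505 + 117·423
1 = 117·928 − 215·505
1 = −215·4217 + 977·928
So 928·977 ≡ 1 (mod 4217).

977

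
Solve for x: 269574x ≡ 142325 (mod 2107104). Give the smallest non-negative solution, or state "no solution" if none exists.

gcd(269574, 2107104):
2107104 = 7·269574 + 220086
269574 = 1·220086 + 49488
220086 = 4·49488 + 22134
49488 = 2·22134 + 5220
22134 = 4·5220 + 1254
5220 = 4·1254 + 204
1254 = 6·204 + 30
204 = 6·30 + 24
30 = 1·24 + 6
24 = 4·6 + 0
gcd = 6, but 6 ∤ 142325, so the congruence has no solution.

no solution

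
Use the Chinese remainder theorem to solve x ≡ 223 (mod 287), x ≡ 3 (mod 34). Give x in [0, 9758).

Write x = 223 + 287·k. Then 287·k ≡ 3 − 223 ≡ 18 (mod 34).
Need 287⁻¹ mod 34. Extended Euclid on (34, 15):
34 = 2*15 + 4
15 = 3*4 + 3
4 = 1*3 + 1
3 = 3*1 + 0
Back-substitute:
1 = 4 − 3
1 = −15 + 4·4
1 = 4·34 − 9·15
287⁻¹ ≡ 25 (mod 34), so k ≡ 25·18 ≡ 8 (mod 34).
x = 223 + 287·8 = 2519.

2519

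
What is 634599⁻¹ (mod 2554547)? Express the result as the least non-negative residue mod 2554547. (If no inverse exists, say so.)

1051649

Run Euclid on (2554547, 634599):
2554547 = 4×634599 + 16151
634599 = 39×16151 + 4710
16151 = 3×4710 + 2021
4710 = 2×2021 + 668
2021 = 3×668 + 17
668 = 39×17 + 5
17 = 3×5 + 2
5 = 2×2 + 1
2 = 2×1 + 0
Since gcd(634599, 2554547) = 1, back-substitute to write 1 as a combination:
1 = 5 − 2·2
1 = −2·17 + 7·5
1 = 7·668 − 275·17
1 = −275·2021 + 832·668
1 = 832·4710 − 1939·2021
1 = −1939·16151 + 6649·4710
1 = 6649·634599 − 261250·16151
1 = −261250·2554547 + 1051649·634599
So 634599·1051649 ≡ 1 (mod 2554547).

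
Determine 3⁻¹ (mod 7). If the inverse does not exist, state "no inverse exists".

Apply the Euclidean algorithm to 7 and 3:
7 = 2*3 + 1
3 = 3*1 + 0
The gcd is 1. Working backward:
1 = 7 − 2·3
Hence 3⁻¹ ≡ -2 ≡ 5 (mod 7).

5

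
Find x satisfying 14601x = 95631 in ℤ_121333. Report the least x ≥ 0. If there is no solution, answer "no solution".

38872

First find gcd(14601, 121333):
121333 = 8·14601 + 4525
14601 = 3·4525 + 1026
4525 = 4·1026 + 421
1026 = 2·421 + 184
421 = 2·184 + 53
184 = 3·53 + 25
53 = 2·25 + 3
25 = 8·3 + 1
3 = 3·1 + 0
gcd = 1, so a unique solution mod 121333 exists.
Back-substitute for the Bézout coefficients:
1 = 25 − 8·3
1 = −8·53 + 17·25
1 = 17·184 − 59·53
1 = −59·421 + 135·184
1 = 135·1026 − 329·421
1 = −329·4525 + 1451·1026
1 = 1451·14601 − 4682·4525
1 = −4682·121333 + 38907·14601
So 14601·(38907) ≡ 1 (mod 121333), giving 14601⁻¹ ≡ 38907.
x ≡ 14601⁻¹·95631 ≡ 38907·95631 ≡ 38872 (mod 121333).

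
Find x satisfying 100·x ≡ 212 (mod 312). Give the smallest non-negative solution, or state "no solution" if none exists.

77

First find gcd(100, 312):
312 = 3*100 + 12
100 = 8*12 + 4
12 = 3*4 + 0
gcd = 4 and 4 | 212, so solutions exist. Divide through by 4: 25x ≡ 53 (mod 78).
Now find 25⁻¹ mod 78:
78 = 3·25 + 3
25 = 8·3 + 1
3 = 3·1 + 0
Back-substitute:
1 = 25 − 8·3
1 = −8·78 + 25·25
So 25⁻¹ ≡ 25 (mod 78).
Then x ≡ 25·53 ≡ 77 (mod 78); the smallest non-negative solution is x = 77.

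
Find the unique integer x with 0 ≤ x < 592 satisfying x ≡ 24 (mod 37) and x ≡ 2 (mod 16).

Write x = 24 + 37·k. Then 37·k ≡ 2 − 24 ≡ 10 (mod 16).
Need 37⁻¹ mod 16. Extended Euclid on (16, 5):
16 = 3×5 + 1
5 = 5×1 + 0
Back-substitute:
1 = 16 − 3·5
37⁻¹ ≡ 13 (mod 16), so k ≡ 13·10 ≡ 2 (mod 16).
x = 24 + 37·2 = 98.

98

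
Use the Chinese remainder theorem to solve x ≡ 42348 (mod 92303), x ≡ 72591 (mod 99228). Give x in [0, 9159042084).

Write x = 42348 + 92303·k. Then 92303·k ≡ 72591 − 42348 ≡ 30243 (mod 99228).
Need 92303⁻¹ mod 99228. Extended Euclid on (99228, 92303):
99228 = 1·92303 + 6925
92303 = 13·6925 + 2278
6925 = 3·2278 + 91
2278 = 25·91 + 3
91 = 30·3 + 1
3 = 3·1 + 0
Back-substitute:
1 = 91 − 30·3
1 = −30·2278 + 751·91
1 = 751·6925 − 2283·2278
1 = −2283·92303 + 30430·6925
1 = 30430·99228 − 32713·92303
92303⁻¹ ≡ 66515 (mod 99228), so k ≡ 66515·30243 ≡ 63129 (mod 99228).
x = 42348 + 92303·63129 = 5827038435.

5827038435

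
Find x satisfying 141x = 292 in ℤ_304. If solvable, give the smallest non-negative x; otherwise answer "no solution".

First find gcd(141, 304):
304 = 2*141 + 22
141 = 6*22 + 9
22 = 2*9 + 4
9 = 2*4 + 1
4 = 4*1 + 0
gcd = 1, so a unique solution mod 304 exists.
Back-substitute for the Bézout coefficients:
1 = 9 − 2·4
1 = −2·22 + 5·9
1 = 5·141 − 32·22
1 = −32·304 + 69·141
So 141·(69) ≡ 1 (mod 304), giving 141⁻¹ ≡ 69.
x ≡ 141⁻¹·292 ≡ 69·292 ≡ 84 (mod 304).

84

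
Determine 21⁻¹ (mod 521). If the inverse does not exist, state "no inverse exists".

gcd(521, 21) by repeated division:
521 = 24·21 + 17
21 = 1·17 + 4
17 = 4·4 + 1
4 = 4·1 + 0
Since gcd(21, 521) = 1, back-substitute to write 1 as a combination:
1 = 17 − 4·4
1 = −4·21 + 5·17
1 = 5·521 − 124·21
Hence 21⁻¹ ≡ -124 ≡ 397 (mod 521).

397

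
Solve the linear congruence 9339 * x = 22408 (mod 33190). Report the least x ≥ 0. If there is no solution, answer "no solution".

First find gcd(9339, 33190):
33190 = 3·9339 + 5173
9339 = 1·5173 + 4166
5173 = 1·4166 + 1007
4166 = 4·1007 + 138
1007 = 7·138 + 41
138 = 3·41 + 15
41 = 2·15 + 11
15 = 1·11 + 4
11 = 2·4 + 3
4 = 1·3 + 1
3 = 3·1 + 0
gcd = 1, so a unique solution mod 33190 exists.
Back-substitute for the Bézout coefficients:
1 = 4 − 3
1 = −11 + 3·4
1 = 3·15 − 4·11
1 = −4·41 + 11·15
1 = 11·138 − 37·41
1 = −37·1007 + 270·138
1 = 270·4166 − 1117·1007
1 = −1117·5173 + 1387·4166
1 = 1387·9339 − 2504·5173
1 = −2504·33190 + 8899·9339
So 9339·(8899) ≡ 1 (mod 33190), giving 9339⁻¹ ≡ 8899.
x ≡ 9339⁻¹·22408 ≡ 8899·22408 ≡ 3272 (mod 33190).

3272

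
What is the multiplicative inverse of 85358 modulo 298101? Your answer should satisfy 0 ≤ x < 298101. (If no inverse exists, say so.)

35891

gcd(298101, 85358) by repeated division:
298101 = 3*85358 + 42027
85358 = 2*42027 + 1304
42027 = 32*1304 + 299
1304 = 4*299 + 108
299 = 2*108 + 83
108 = 1*83 + 25
83 = 3*25 + 8
25 = 3*8 + 1
8 = 8*1 + 0
gcd = 1, so the inverse exists. Back-substitute:
1 = 25 − 3·8
1 = −3·83 + 10·25
1 = 10·108 − 13·83
1 = −13·299 + 36·108
1 = 36·1304 − 157·299
1 = −157·42027 + 5060·1304
1 = 5060·85358 − 10277·42027
1 = −10277·298101 + 35891·85358
So 85358·35891 ≡ 1 (mod 298101).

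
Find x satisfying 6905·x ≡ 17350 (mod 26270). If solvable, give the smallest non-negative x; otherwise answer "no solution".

246

First find gcd(6905, 26270):
26270 = 3×6905 + 5555
6905 = 1×5555 + 1350
5555 = 4×1350 + 155
1350 = 8×155 + 110
155 = 1×110 + 45
110 = 2×45 + 20
45 = 2×20 + 5
20 = 4×5 + 0
gcd = 5 and 5 | 17350, so solutions exist. Divide through by 5: 1381x ≡ 3470 (mod 5254).
Now find 1381⁻¹ mod 5254:
5254 = 3·1381 + 1111
1381 = 1·1111 + 270
1111 = 4·270 + 31
270 = 8·31 + 22
31 = 1·22 + 9
22 = 2·9 + 4
9 = 2·4 + 1
4 = 4·1 + 0
Back-substitute:
1 = 9 − 2·4
1 = −2·22 + 5·9
1 = 5·31 − 7·22
1 = −7·270 + 61·31
1 = 61·1111 − 251·270
1 = −251·1381 + 312·1111
1 = 312·5254 − 1187·1381
So 1381·(-1187) ≡ 1 (mod 5254), i.e. 1381⁻¹ ≡ 4067.
Then x ≡ 4067·3470 ≡ 246 (mod 5254); the smallest non-negative solution is x = 246.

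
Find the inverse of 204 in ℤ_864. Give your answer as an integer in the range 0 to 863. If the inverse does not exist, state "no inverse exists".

no inverse exists

Compute gcd(204, 864):
864 = 4×204 + 48
204 = 4×48 + 12
48 = 4×12 + 0
The gcd is 12, not 1, hence no inverse exists.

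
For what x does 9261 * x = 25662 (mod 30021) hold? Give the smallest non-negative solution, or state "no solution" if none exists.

First find gcd(9261, 30021):
30021 = 3*9261 + 2238
9261 = 4*2238 + 309
2238 = 7*309 + 75
309 = 4*75 + 9
75 = 8*9 + 3
9 = 3*3 + 0
gcd = 3 and 3 | 25662, so solutions exist. Divide through by 3: 3087x ≡ 8554 (mod 10007).
Now find 3087⁻¹ mod 10007:
10007 = 3·3087 + 746
3087 = 4·746 + 103
746 = 7·103 + 25
103 = 4·25 + 3
25 = 8·3 + 1
3 = 3·1 + 0
Back-substitute:
1 = 25 − 8·3
1 = −8·103 + 33·25
1 = 33·746 − 239·103
1 = −239·3087 + 989·746
1 = 989·10007 − 3206·3087
So 3087·(-3206) ≡ 1 (mod 10007), i.e. 3087⁻¹ ≡ 6801.
Then x ≡ 6801·8554 ≡ 5063 (mod 10007); the smallest non-negative solution is x = 5063.

5063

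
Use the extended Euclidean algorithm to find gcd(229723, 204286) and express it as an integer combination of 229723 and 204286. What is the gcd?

Euclidean algorithm:
229723 = 1·204286 + 25437
204286 = 8·25437 + 790
25437 = 32·790 + 157
790 = 5·157 + 5
157 = 31·5 + 2
5 = 2·2 + 1
2 = 2·1 + 0
gcd(229723, 204286) = 1.
Express as a combination:
1 = 5 − 2·2
1 = −2·157 + 63·5
1 = 63·790 − 317·157
1 = −317·25437 + 10207·790
1 = 10207·204286 − 81973·25437
1 = −81973·229723 + 92180·204286
So 1 = (-81973)·229723 + (92180)·204286.

1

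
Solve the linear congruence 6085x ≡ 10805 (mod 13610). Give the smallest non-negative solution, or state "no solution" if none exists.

1053

First find gcd(6085, 13610):
13610 = 2×6085 + 1440
6085 = 4×1440 + 325
1440 = 4×325 + 140
325 = 2×140 + 45
140 = 3×45 + 5
45 = 9×5 + 0
gcd = 5 and 5 | 10805, so solutions exist. Divide through by 5: 1217x ≡ 2161 (mod 2722).
Now find 1217⁻¹ mod 2722:
2722 = 2·1217 + 288
1217 = 4·288 + 65
288 = 4·65 + 28
65 = 2·28 + 9
28 = 3·9 + 1
9 = 9·1 + 0
Back-substitute:
1 = 28 − 3·9
1 = −3·65 + 7·28
1 = 7·288 − 31·65
1 = −31·1217 + 131·288
1 = 131·2722 − 293·1217
So 1217·(-293) ≡ 1 (mod 2722), i.e. 1217⁻¹ ≡ 2429.
Then x ≡ 2429·2161 ≡ 1053 (mod 2722); the smallest non-negative solution is x = 1053.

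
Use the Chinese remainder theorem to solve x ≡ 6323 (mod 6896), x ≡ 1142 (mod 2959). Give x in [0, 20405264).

Write x = 6323 + 6896·k. Then 6896·k ≡ 1142 − 6323 ≡ 737 (mod 2959).
Need 6896⁻¹ mod 2959. Extended Euclid on (2959, 978):
2959 = 3·978 + 25
978 = 39·25 + 3
25 = 8·3 + 1
3 = 3·1 + 0
Back-substitute:
1 = 25 − 8·3
1 = −8·978 + 313·25
1 = 313·2959 − 947·978
6896⁻¹ ≡ 2012 (mod 2959), so k ≡ 2012·737 ≡ 385 (mod 2959).
x = 6323 + 6896·385 = 2661283.

2661283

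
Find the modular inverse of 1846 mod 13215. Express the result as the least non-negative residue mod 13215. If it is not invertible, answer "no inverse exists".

gcd(13215, 1846) by repeated division:
13215 = 7×1846 + 293
1846 = 6×293 + 88
293 = 3×88 + 29
88 = 3×29 + 1
29 = 29×1 + 0
Since gcd(1846, 13215) = 1, back-substitute to write 1 as a combination:
1 = 88 − 3·29
1 = −3·293 + 10·88
1 = 10·1846 − 63·293
1 = −63·13215 + 451·1846
So 1846·451 ≡ 1 (mod 13215).

451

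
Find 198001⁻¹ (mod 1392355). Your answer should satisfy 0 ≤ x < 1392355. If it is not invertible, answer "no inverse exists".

Apply the Euclidean algorithm to 1392355 and 198001:
1392355 = 7*198001 + 6348
198001 = 31*6348 + 1213
6348 = 5*1213 + 283
1213 = 4*283 + 81
283 = 3*81 + 40
81 = 2*40 + 1
40 = 40*1 + 0
The gcd is 1. Working backward:
1 = 81 − 2·40
1 = −2·283 + 7·81
1 = 7·1213 − 30·283
1 = −30·6348 + 157·1213
1 = 157·198001 − 4897·6348
1 = −4897·1392355 + 34436·198001
So 198001·34436 ≡ 1 (mod 1392355).

34436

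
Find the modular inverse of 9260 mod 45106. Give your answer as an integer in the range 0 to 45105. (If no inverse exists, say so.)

no inverse exists

Euclidean algorithm on 45106, 9260:
45106 = 4×9260 + 8066
9260 = 1×8066 + 1194
8066 = 6×1194 + 902
1194 = 1×902 + 292
902 = 3×292 + 26
292 = 11×26 + 6
26 = 4×6 + 2
6 = 3×2 + 0
The gcd is 2, not 1, hence no inverse exists.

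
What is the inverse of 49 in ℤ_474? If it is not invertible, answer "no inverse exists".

gcd(474, 49) by repeated division:
474 = 9·49 + 33
49 = 1·33 + 16
33 = 2·16 + 1
16 = 16·1 + 0
The gcd is 1. Working backward:
1 = 33 − 2·16
1 = −2·49 + 3·33
1 = 3·474 − 29·49
Hence 49⁻¹ ≡ -29 ≡ 445 (mod 474).

445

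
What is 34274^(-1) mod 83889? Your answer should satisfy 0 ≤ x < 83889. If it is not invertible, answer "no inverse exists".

10346

Extended Euclidean algorithm:
83889 = 2×34274 + 15341
34274 = 2×15341 + 3592
15341 = 4×3592 + 973
3592 = 3×973 + 673
973 = 1×673 + 300
673 = 2×300 + 73
300 = 4×73 + 8
73 = 9×8 + 1
8 = 8×1 + 0
gcd = 1, so the inverse exists. Back-substitute:
1 = 73 − 9·8
1 = −9·300 + 37·73
1 = 37·673 − 83·300
1 = −83·973 + 120·673
1 = 120·3592 − 443·973
1 = −443·15341 + 1892·3592
1 = 1892·34274 − 4227·15341
1 = −4227·83889 + 10346·34274
So 34274·10346 ≡ 1 (mod 83889).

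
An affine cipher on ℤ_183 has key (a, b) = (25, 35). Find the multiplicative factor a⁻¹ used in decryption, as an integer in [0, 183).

22

Extended Euclidean algorithm:
183 = 7×25 + 8
25 = 3×8 + 1
8 = 8×1 + 0
gcd = 1, so the inverse exists. Back-substitute:
1 = 25 − 3·8
1 = −3·183 + 22·25
So 25·22 ≡ 1 (mod 183).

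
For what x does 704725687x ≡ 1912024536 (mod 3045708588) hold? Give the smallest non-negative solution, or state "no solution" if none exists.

1887175656

First find gcd(704725687, 3045708588):
3045708588 = 4×704725687 + 226805840
704725687 = 3×226805840 + 24308167
226805840 = 9×24308167 + 8032337
24308167 = 3×8032337 + 211156
8032337 = 38×211156 + 8409
211156 = 25×8409 + 931
8409 = 9×931 + 30
931 = 31×30 + 1
30 = 30×1 + 0
gcd = 1, so a unique solution mod 3045708588 exists.
Back-substitute for the Bézout coefficients:
1 = 931 − 31·30
1 = −31·8409 + 280·931
1 = 280·211156 − 7031·8409
1 = −7031·8032337 + 267458·211156
1 = 267458·24308167 − 809405·8032337
1 = −809405·226805840 + 7552103·24308167
1 = 7552103·704725687 − 23465714·226805840
1 = −23465714·3045708588 + 101414959·704725687
So 704725687·(101414959) ≡ 1 (mod 3045708588), giving 704725687⁻¹ ≡ 101414959.
x ≡ 704725687⁻¹·1912024536 ≡ 101414959·1912024536 ≡ 1887175656 (mod 3045708588).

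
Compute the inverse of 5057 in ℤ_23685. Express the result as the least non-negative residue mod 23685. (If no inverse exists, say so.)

gcd(23685, 5057) by repeated division:
23685 = 4×5057 + 3457
5057 = 1×3457 + 1600
3457 = 2×1600 + 257
1600 = 6×257 + 58
257 = 4×58 + 25
58 = 2×25 + 8
25 = 3×8 + 1
8 = 8×1 + 0
The gcd is 1. Working backward:
1 = 25 − 3·8
1 = −3·58 + 7·25
1 = 7·257 − 31·58
1 = −31·1600 + 193·257
1 = 193·3457 − 417·1600
1 = −417·5057 + 610·3457
1 = 610·23685 − 2857·5057
Thus 5057·(-2857) ≡ 1 (mod 23685); reducing, -2857 mod 23685 = 20828.

20828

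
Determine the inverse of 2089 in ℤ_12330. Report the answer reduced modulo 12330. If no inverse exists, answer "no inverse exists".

10819

Apply the Euclidean algorithm to 12330 and 2089:
12330 = 5·2089 + 1885
2089 = 1·1885 + 204
1885 = 9·204 + 49
204 = 4·49 + 8
49 = 6·8 + 1
8 = 8·1 + 0
gcd = 1, so the inverse exists. Back-substitute:
1 = 49 − 6·8
1 = −6·204 + 25·49
1 = 25·1885 − 231·204
1 = −231·2089 + 256·1885
1 = 256·12330 − 1511·2089
Thus 2089·(-1511) ≡ 1 (mod 12330); reducing, -1511 mod 12330 = 10819.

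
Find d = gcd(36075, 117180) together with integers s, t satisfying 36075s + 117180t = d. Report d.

15

Repeated division:
117180 = 3·36075 + 8955
36075 = 4·8955 + 255
8955 = 35·255 + 30
255 = 8·30 + 15
30 = 2·15 + 0
gcd(36075, 117180) = 15.
Back-substituting:
15 = 255 − 8·30
15 = −8·8955 + 281·255
15 = 281·36075 − 1132·8955
15 = −1132·117180 + 3677·36075
So 15 = (-1132)·117180 + (3677)·36075.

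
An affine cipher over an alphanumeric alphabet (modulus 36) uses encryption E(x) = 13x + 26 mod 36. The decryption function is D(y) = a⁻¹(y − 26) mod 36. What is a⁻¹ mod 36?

Run Euclid on (36, 13):
36 = 2*13 + 10
13 = 1*10 + 3
10 = 3*3 + 1
3 = 3*1 + 0
gcd = 1, so the inverse exists. Back-substitute:
1 = 10 − 3·3
1 = −3·13 + 4·10
1 = 4·36 − 11·13
Thus 13·(-11) ≡ 1 (mod 36); reducing, -11 mod 36 = 25.

25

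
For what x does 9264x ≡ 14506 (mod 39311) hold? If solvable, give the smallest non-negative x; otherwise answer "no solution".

First find gcd(9264, 39311):
39311 = 4*9264 + 2255
9264 = 4*2255 + 244
2255 = 9*244 + 59
244 = 4*59 + 8
59 = 7*8 + 3
8 = 2*3 + 2
3 = 1*2 + 1
2 = 2*1 + 0
gcd = 1, so a unique solution mod 39311 exists.
Back-substitute for the Bézout coefficients:
1 = 3 − 2
1 = −8 + 3·3
1 = 3·59 − 22·8
1 = −22·244 + 91·59
1 = 91·2255 − 841·244
1 = −841·9264 + 3455·2255
1 = 3455·39311 − 14661·9264
So 9264·(-14661) ≡ 1 (mod 39311), giving 9264⁻¹ ≡ 24650.
x ≡ 9264⁻¹·14506 ≡ 24650·14506 ≡ 44 (mod 39311).

44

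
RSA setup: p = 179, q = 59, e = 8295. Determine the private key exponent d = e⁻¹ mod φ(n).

φ(n) = (p−1)(q−1) = 178·58 = 10324.
Need d with 8295·d ≡ 1 (mod 10324). Apply the extended Euclidean algorithm:
10324 = 1·8295 + 2029
8295 = 4·2029 + 179
2029 = 11·179 + 60
179 = 2·60 + 59
60 = 1·59 + 1
59 = 59·1 + 0
Back-substitute:
1 = 60 − 59
1 = −179 + 3·60
1 = 3·2029 − 34·179
1 = −34·8295 + 139·2029
1 = 139·10324 − 173·8295
So 8295·(-173) ≡ 1 (mod 10324), hence d ≡ -173 ≡ 10151 (mod 10324).

10151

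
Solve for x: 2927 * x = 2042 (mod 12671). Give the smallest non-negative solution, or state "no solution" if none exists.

First find gcd(2927, 12671):
12671 = 4·2927 + 963
2927 = 3·963 + 38
963 = 25·38 + 13
38 = 2·13 + 12
13 = 1·12 + 1
12 = 12·1 + 0
gcd = 1, so a unique solution mod 12671 exists.
Back-substitute for the Bézout coefficients:
1 = 13 − 12
1 = −38 + 3·13
1 = 3·963 − 76·38
1 = −76·2927 + 231·963
1 = 231·12671 − 1000·2927
So 2927·(-1000) ≡ 1 (mod 12671), giving 2927⁻¹ ≡ 11671.
x ≡ 2927⁻¹·2042 ≡ 11671·2042 ≡ 10702 (mod 12671).

10702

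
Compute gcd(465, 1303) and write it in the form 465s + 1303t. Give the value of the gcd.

1

Repeated division:
1303 = 2*465 + 373
465 = 1*373 + 92
373 = 4*92 + 5
92 = 18*5 + 2
5 = 2*2 + 1
2 = 2*1 + 0
gcd(465, 1303) = 1.
Working backward:
1 = 5 − 2·2
1 = −2·92 + 37·5
1 = 37·373 − 150·92
1 = −150·465 + 187·373
1 = 187·1303 − 524·465
So 1 = (187)·1303 + (-524)·465.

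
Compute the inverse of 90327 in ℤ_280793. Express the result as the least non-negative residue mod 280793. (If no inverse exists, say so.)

66478

Extended Euclidean algorithm:
280793 = 3*90327 + 9812
90327 = 9*9812 + 2019
9812 = 4*2019 + 1736
2019 = 1*1736 + 283
1736 = 6*283 + 38
283 = 7*38 + 17
38 = 2*17 + 4
17 = 4*4 + 1
4 = 4*1 + 0
The gcd is 1. Working backward:
1 = 17 − 4·4
1 = −4·38 + 9·17
1 = 9·283 − 67·38
1 = −67·1736 + 411·283
1 = 411·2019 − 478·1736
1 = −478·9812 + 2323·2019
1 = 2323·90327 − 21385·9812
1 = −21385·280793 + 66478·90327
So 90327·66478 ≡ 1 (mod 280793).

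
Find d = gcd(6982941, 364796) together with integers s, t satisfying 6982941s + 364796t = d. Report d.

Apply Euclid's algorithm to 6982941 and 364796:
6982941 = 19×364796 + 51817
364796 = 7×51817 + 2077
51817 = 24×2077 + 1969
2077 = 1×1969 + 108
1969 = 18×108 + 25
108 = 4×25 + 8
25 = 3×8 + 1
8 = 8×1 + 0
gcd(6982941, 364796) = 1.
Express as a combination:
1 = 25 − 3·8
1 = −3·108 + 13·25
1 = 13·1969 − 237·108
1 = −237·2077 + 250·1969
1 = 250·51817 − 6237·2077
1 = −6237·364796 + 43909·51817
1 = 43909·6982941 − 840508·364796
So 1 = (43909)·6982941 + (-840508)·364796.

1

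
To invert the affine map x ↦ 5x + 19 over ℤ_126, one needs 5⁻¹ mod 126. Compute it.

101

Run Euclid on (126, 5):
126 = 25*5 + 1
5 = 5*1 + 0
gcd = 1, so the inverse exists. Back-substitute:
1 = 126 − 25·5
So 5·(-25) ≡ 1 (mod 126), and -25 ≡ 101 (mod 126).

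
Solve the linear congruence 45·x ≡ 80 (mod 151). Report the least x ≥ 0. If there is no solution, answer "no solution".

First find gcd(45, 151):
151 = 3×45 + 16
45 = 2×16 + 13
16 = 1×13 + 3
13 = 4×3 + 1
3 = 3×1 + 0
gcd = 1, so a unique solution mod 151 exists.
Back-substitute for the Bézout coefficients:
1 = 13 − 4·3
1 = −4·16 + 5·13
1 = 5·45 − 14·16
1 = −14·151 + 47·45
So 45·(47) ≡ 1 (mod 151), giving 45⁻¹ ≡ 47.
x ≡ 45⁻¹·80 ≡ 47·80 ≡ 136 (mod 151).

136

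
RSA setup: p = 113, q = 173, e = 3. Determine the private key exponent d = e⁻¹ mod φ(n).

12843

φ(n) = (p−1)(q−1) = 112·172 = 19264.
Need d with 3·d ≡ 1 (mod 19264). Apply the extended Euclidean algorithm:
19264 = 6421*3 + 1
3 = 3*1 + 0
Back-substitute:
1 = 19264 − 6421·3
So 3·(-6421) ≡ 1 (mod 19264), hence d ≡ -6421 ≡ 12843 (mod 19264).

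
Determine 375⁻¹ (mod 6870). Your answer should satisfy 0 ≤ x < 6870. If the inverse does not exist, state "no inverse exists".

no inverse exists

Compute gcd(375, 6870):
6870 = 18×375 + 120
375 = 3×120 + 15
120 = 8×15 + 0
The gcd is 15, not 1, hence no inverse exists.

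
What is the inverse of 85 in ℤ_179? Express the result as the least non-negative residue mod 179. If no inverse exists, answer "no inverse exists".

gcd(179, 85) by repeated division:
179 = 2·85 + 9
85 = 9·9 + 4
9 = 2·4 + 1
4 = 4·1 + 0
Since gcd(85, 179) = 1, back-substitute to write 1 as a combination:
1 = 9 − 2·4
1 = −2·85 + 19·9
1 = 19·179 − 40·85
So 85·(-40) ≡ 1 (mod 179), and -40 ≡ 139 (mod 179).

139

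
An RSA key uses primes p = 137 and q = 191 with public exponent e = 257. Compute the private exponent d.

13473

φ(n) = (p−1)(q−1) = 136·190 = 25840.
Need d with 257·d ≡ 1 (mod 25840). Apply the extended Euclidean algorithm:
25840 = 100·257 + 140
257 = 1·140 + 117
140 = 1·117 + 23
117 = 5·23 + 2
23 = 11·2 + 1
2 = 2·1 + 0
Back-substitute:
1 = 23 − 11·2
1 = −11·117 + 56·23
1 = 56·140 − 67·117
1 = −67·257 + 123·140
1 = 123·25840 − 12367·257
So 257·(-12367) ≡ 1 (mod 25840), hence d ≡ -12367 ≡ 13473 (mod 25840).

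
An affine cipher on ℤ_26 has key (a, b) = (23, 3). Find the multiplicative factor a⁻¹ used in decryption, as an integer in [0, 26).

Run Euclid on (26, 23):
26 = 1*23 + 3
23 = 7*3 + 2
3 = 1*2 + 1
2 = 2*1 + 0
The gcd is 1. Working backward:
1 = 3 − 2
1 = −23 + 8·3
1 = 8·26 − 9·23
Hence 23⁻¹ ≡ -9 ≡ 17 (mod 26).

17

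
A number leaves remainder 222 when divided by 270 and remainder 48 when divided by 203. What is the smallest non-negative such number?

Write x = 222 + 270·k. Then 270·k ≡ 48 − 222 ≡ 29 (mod 203).
Need 270⁻¹ mod 203. Extended Euclid on (203, 67):
203 = 3*67 + 2
67 = 33*2 + 1
2 = 2*1 + 0
Back-substitute:
1 = 67 − 33·2
1 = −33·203 + 100·67
270⁻¹ ≡ 100 (mod 203), so k ≡ 100·29 ≡ 58 (mod 203).
x = 222 + 270·58 = 15882.

15882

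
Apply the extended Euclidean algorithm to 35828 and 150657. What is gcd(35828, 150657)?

Euclidean algorithm:
150657 = 4·35828 + 7345
35828 = 4·7345 + 6448
7345 = 1·6448 + 897
6448 = 7·897 + 169
897 = 5·169 + 52
169 = 3·52 + 13
52 = 4·13 + 0
gcd(35828, 150657) = 13.
Back-substituting:
13 = 169 − 3·52
13 = −3·897 + 16·169
13 = 16·6448 − 115·897
13 = −115·7345 + 131·6448
13 = 131·35828 − 639·7345
13 = −639·150657 + 2687·35828
So 13 = (-639)·150657 + (2687)·35828.

13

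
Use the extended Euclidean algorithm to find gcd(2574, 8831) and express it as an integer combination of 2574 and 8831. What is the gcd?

1

Repeated division:
8831 = 3·2574 + 1109
2574 = 2·1109 + 356
1109 = 3·356 + 41
356 = 8·41 + 28
41 = 1·28 + 13
28 = 2·13 + 2
13 = 6·2 + 1
2 = 2·1 + 0
gcd(2574, 8831) = 1.
Working backward:
1 = 13 − 6·2
1 = −6·28 + 13·13
1 = 13·41 − 19·28
1 = −19·356 + 165·41
1 = 165·1109 − 514·356
1 = −514·2574 + 1193·1109
1 = 1193·8831 − 4093·2574
So 1 = (1193)·8831 + (-4093)·2574.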